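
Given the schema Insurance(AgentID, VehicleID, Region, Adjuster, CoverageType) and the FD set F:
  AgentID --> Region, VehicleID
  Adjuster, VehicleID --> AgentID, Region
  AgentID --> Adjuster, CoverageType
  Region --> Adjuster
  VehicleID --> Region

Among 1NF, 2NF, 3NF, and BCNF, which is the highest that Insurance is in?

Candidate keys: {AgentID}, {VehicleID}. Prime attributes: {AgentID, VehicleID}.
For Region --> Adjuster we have {Region}⁺ = {Adjuster, Region}; {Region} is not a superkey, so BCNF fails.
Because {Adjuster} is non-prime and the left side of Region --> Adjuster is not a superkey, the relation is not in 3NF.
All keys have size 1, which rules out partial dependencies — 2NF is satisfied.

2NF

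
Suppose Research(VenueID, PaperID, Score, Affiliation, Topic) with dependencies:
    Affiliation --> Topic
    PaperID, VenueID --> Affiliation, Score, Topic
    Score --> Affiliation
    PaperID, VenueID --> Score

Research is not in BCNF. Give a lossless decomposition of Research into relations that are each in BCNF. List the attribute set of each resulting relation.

Candidate key of the original relation: {PaperID, VenueID}.
In {Affiliation, PaperID, Score, Topic, VenueID}, {Affiliation} is not a superkey ({Affiliation}⁺ restricted to this set is {Affiliation, Topic}), so split on Affiliation --> Topic into {Affiliation, Topic} and {Affiliation, PaperID, Score, VenueID}.
{Affiliation, Topic}: every determinant is a superkey — BCNF.
In {Affiliation, PaperID, Score, VenueID}, {Score} is not a superkey ({Score}⁺ restricted to this set is {Affiliation, Score}), so split on Score --> Affiliation into {Affiliation, Score} and {PaperID, Score, VenueID}.
{Affiliation, Score}: every determinant is a superkey — BCNF.
{PaperID, Score, VenueID}: every determinant is a superkey — BCNF.

{Affiliation, Score}; {Affiliation, Topic}; {PaperID, Score, VenueID}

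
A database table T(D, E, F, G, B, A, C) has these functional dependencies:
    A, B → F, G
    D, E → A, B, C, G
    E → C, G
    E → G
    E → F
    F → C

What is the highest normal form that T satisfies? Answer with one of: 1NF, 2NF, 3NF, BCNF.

Candidate key: {D, E}. Prime attributes: {D, E}.
For A, B → F, G we have {A, B}⁺ = {A, B, C, F, G}; {A, B} is not a superkey, so BCNF fails.
A, B → F, G determines the non-prime attributes {F, G} from a non-superkey — 3NF is violated.
The proper key subset {E} of {D, E} determines non-prime {C, F, G}, so the relation is not even in 2NF.

1NF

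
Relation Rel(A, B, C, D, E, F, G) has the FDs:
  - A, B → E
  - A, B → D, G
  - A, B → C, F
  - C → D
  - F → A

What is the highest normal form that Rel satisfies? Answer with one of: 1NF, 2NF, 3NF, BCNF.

2NF

Candidate keys: {A, B}, {B, F}. Prime attributes: {A, B, F}.
For C → D we have {C}⁺ = {C, D}; {C} is not a superkey, so BCNF fails.
C → D has non-prime {D} on the right and a non-superkey on the left, so 3NF fails.
No non-prime attribute depends on a proper subset of any candidate key, so 2NF holds.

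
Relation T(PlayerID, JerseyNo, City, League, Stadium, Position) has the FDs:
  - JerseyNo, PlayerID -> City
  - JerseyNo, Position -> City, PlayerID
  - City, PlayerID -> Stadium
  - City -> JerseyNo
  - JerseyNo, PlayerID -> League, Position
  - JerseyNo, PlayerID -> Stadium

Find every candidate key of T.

{City, PlayerID}, {City, Position}, {JerseyNo, PlayerID}, {JerseyNo, Position}

Closure of {City, PlayerID} is {City, JerseyNo, League, PlayerID, Position, Stadium}, the whole schema; {City, PlayerID} is a candidate key.
Closure of {City, Position} is {City, JerseyNo, League, PlayerID, Position, Stadium}, the whole schema; {City, Position} is a candidate key.
Closure of {JerseyNo, PlayerID} is {City, JerseyNo, League, PlayerID, Position, Stadium}, the whole schema; {JerseyNo, PlayerID} is a candidate key.
Closure of {JerseyNo, Position} is {City, JerseyNo, League, PlayerID, Position, Stadium}, the whole schema; {JerseyNo, Position} is a candidate key.
Any other superkey properly contains one of these, so there are no further candidate keys.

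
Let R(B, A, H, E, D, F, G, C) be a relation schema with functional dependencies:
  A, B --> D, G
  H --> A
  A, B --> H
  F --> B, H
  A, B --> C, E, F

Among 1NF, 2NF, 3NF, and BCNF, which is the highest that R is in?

3NF

Candidate keys: {A, B}, {B, H}, {F}. Prime attributes: {A, B, F, H}.
H --> A: {H}⁺ = {A, H}, which is not all of the attributes, so the left side is not a superkey — BCNF is violated.
But every attribute on its right side ({A}) is prime, and the same holds for every other non-superkey FD, so 3NF still holds.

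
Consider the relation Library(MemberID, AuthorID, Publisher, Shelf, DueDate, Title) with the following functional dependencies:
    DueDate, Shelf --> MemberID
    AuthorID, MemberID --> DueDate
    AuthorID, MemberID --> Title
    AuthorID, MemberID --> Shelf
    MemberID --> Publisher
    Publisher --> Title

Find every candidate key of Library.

{AuthorID, DueDate, Shelf}, {AuthorID, MemberID}

No FD produces {AuthorID}, so it must be in every candidate key.
{AuthorID, MemberID}⁺ = {AuthorID, DueDate, MemberID, Publisher, Shelf, Title} — all of the relation — so {AuthorID, MemberID} is a candidate key.
{AuthorID, DueDate, Shelf}⁺ = {AuthorID, DueDate, MemberID, Publisher, Shelf, Title} — all of the relation — so {AuthorID, DueDate, Shelf} is a candidate key.
Any other superkey properly contains one of these, so there are no further candidate keys.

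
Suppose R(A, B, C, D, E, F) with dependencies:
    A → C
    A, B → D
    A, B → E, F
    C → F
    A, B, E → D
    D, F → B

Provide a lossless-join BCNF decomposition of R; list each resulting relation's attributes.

{A, B, D, E}; {A, C}; {C, F}

Candidate keys of the original relation: {A, B}, {A, D}.
{A, B, C, D, E, F}: {A} determines {A, C, F} here but is not a superkey — split on A → C, F, giving {A, C, F} and {A, B, D, E}.
{A, C, F}: {C} determines {C, F} here but is not a superkey — split on C → F, giving {C, F} and {A, C}.
{C, F} has no BCNF violation.
{A, C} has no BCNF violation.
{A, B, D, E} has no BCNF violation.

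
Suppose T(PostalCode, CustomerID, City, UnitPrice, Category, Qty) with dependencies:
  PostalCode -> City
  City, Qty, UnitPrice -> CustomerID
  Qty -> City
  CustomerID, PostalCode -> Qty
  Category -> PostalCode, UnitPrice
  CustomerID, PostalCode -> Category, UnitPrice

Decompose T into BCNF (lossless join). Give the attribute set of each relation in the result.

{Category, CustomerID, Qty}; {Category, PostalCode, UnitPrice}; {City, PostalCode}

Candidate keys of the original relation: {Category, CustomerID}, {Category, Qty}, {CustomerID, PostalCode}, {PostalCode, Qty, UnitPrice}.
In {Category, City, CustomerID, PostalCode, Qty, UnitPrice}, {PostalCode} is not a superkey ({PostalCode}⁺ restricted to this set is {City, PostalCode}), so split on PostalCode -> City into {City, PostalCode} and {Category, CustomerID, PostalCode, Qty, UnitPrice}.
{City, PostalCode}: every determinant is a superkey — BCNF.
In {Category, CustomerID, PostalCode, Qty, UnitPrice}, {Category} is not a superkey ({Category}⁺ restricted to this set is {Category, PostalCode, UnitPrice}), so split on Category -> PostalCode, UnitPrice into {Category, PostalCode, UnitPrice} and {Category, CustomerID, Qty}.
{Category, PostalCode, UnitPrice}: every determinant is a superkey — BCNF.
{Category, CustomerID, Qty}: every determinant is a superkey — BCNF.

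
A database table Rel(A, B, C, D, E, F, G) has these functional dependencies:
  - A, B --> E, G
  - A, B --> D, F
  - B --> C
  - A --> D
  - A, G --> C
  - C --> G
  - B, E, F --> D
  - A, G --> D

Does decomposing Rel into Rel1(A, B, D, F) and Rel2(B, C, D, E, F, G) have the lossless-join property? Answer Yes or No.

The shared attributes are {B, D, F} and {B, D, F}⁺ = {B, C, D, F, G}.
The closure covers neither Rel1 nor Rel2 entirely; the join is not lossless.

No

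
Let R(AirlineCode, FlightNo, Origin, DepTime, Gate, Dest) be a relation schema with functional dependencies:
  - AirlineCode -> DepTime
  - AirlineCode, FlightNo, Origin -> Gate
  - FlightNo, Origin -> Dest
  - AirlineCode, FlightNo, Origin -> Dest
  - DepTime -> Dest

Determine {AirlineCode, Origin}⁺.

{AirlineCode, DepTime, Dest, Origin}

Start with {AirlineCode, Origin}.
AirlineCode -> DepTime applies; add {DepTime} → now {AirlineCode, DepTime, Origin}.
DepTime -> Dest applies; add {Dest} → now {AirlineCode, DepTime, Dest, Origin}.
No further FD applies.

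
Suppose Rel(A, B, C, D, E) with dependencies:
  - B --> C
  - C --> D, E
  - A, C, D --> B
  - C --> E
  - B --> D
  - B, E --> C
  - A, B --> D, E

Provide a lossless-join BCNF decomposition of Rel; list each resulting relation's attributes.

{A, B}; {B, C}; {C, D, E}

Candidate keys of the original relation: {A, B}, {A, C}.
Within {A, B, C, D, E}: {B}⁺ ∩ {A, B, C, D, E} = {B, C, D, E}, not the whole set, so B --> C, D, E violates BCNF; decompose into {B, C, D, E} and {A, B}.
Within {B, C, D, E}: {C}⁺ ∩ {B, C, D, E} = {C, D, E}, not the whole set, so C --> D, E violates BCNF; decompose into {C, D, E} and {B, C}.
{C, D, E} is in BCNF.
{B, C} is in BCNF.
{A, B} is in BCNF.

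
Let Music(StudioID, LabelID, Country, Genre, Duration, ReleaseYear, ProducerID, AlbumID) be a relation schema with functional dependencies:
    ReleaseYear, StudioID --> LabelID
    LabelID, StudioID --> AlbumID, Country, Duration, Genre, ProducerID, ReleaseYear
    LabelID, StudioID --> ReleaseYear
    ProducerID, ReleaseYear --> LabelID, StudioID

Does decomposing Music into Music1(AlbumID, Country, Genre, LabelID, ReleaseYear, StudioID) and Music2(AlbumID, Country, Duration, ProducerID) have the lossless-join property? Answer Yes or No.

No

The shared attributes are {AlbumID, Country} and {AlbumID, Country}⁺ = {AlbumID, Country}.
Music1 ⊄ {AlbumID, Country} and Music2 ⊄ {AlbumID, Country}, so the split is lossy.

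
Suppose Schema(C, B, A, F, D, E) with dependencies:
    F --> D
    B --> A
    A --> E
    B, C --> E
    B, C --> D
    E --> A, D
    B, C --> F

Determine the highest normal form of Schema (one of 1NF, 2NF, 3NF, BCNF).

Candidate key: {B, C}. Prime attributes: {B, C}.
F --> D breaks BCNF: {F}⁺ = {D, F}, so {F} is not a superkey.
F --> D determines the non-prime attribute {D} from a non-superkey — 3NF is violated.
The proper key subset {B} of {B, C} determines non-prime {A, D, E}, so the relation is not even in 2NF.

1NF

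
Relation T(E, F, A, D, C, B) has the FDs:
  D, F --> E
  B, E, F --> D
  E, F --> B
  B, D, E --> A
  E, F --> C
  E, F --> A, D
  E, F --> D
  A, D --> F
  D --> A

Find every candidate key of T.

{D}, {E, F}

{D}⁺ = {A, B, C, D, E, F} — all of the relation — so {D} is a candidate key.
{E, F}⁺ = {A, B, C, D, E, F} — all of the relation — so {E, F} is a candidate key.
No proper subset of any of these is a key, and no other minimal superkey exists.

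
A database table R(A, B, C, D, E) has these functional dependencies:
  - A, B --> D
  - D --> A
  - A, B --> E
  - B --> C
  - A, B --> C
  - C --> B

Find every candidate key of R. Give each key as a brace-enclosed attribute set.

{A, B}, {A, C}, {B, D}, {C, D}

Closure of {A, B} is {A, B, C, D, E}, the whole schema; {A, B} is a candidate key.
Closure of {A, C} is {A, B, C, D, E}, the whole schema; {A, C} is a candidate key.
Closure of {B, D} is {A, B, C, D, E}, the whole schema; {B, D} is a candidate key.
Closure of {C, D} is {A, B, C, D, E}, the whole schema; {C, D} is a candidate key.
Any other superkey properly contains one of these, so there are no further candidate keys.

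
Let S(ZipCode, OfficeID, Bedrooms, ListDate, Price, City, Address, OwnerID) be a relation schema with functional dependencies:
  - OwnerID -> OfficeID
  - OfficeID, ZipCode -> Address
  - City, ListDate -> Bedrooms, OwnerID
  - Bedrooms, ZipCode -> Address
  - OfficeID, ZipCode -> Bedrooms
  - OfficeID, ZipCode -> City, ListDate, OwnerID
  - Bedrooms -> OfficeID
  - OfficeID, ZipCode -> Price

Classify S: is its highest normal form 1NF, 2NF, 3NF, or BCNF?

3NF

Candidate keys: {Bedrooms, ZipCode}, {City, ListDate, ZipCode}, {OfficeID, ZipCode}, {OwnerID, ZipCode}. Prime attributes: {Bedrooms, City, ListDate, OfficeID, OwnerID, ZipCode}.
OwnerID -> OfficeID breaks BCNF: {OwnerID}⁺ = {OfficeID, OwnerID}, so {OwnerID} is not a superkey.
Since {OfficeID} ⊆ prime attributes and every other non-superkey FD also has a prime right side, the schema is in 3NF.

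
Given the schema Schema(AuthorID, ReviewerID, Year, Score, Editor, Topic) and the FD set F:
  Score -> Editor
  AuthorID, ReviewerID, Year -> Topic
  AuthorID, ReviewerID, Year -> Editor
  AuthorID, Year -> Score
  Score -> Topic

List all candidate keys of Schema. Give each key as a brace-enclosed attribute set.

{AuthorID, ReviewerID, Year} never appear on the right of any FD, so every key must include all of them.
{AuthorID, ReviewerID, Year}⁺ = {AuthorID, Editor, ReviewerID, Score, Topic, Year}, which is every attribute, so {AuthorID, ReviewerID, Year} is a candidate key.
No other minimal set has full closure, so this is the only candidate key.

{AuthorID, ReviewerID, Year}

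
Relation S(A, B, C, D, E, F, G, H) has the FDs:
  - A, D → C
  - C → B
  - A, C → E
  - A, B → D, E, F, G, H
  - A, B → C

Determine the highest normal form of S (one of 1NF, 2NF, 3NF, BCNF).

3NF

Candidate keys: {A, B}, {A, C}, {A, D}. Prime attributes: {A, B, C, D}.
C → B: {C}⁺ = {B, C}, which is not all of the attributes, so the left side is not a superkey — BCNF is violated.
Since {B} ⊆ prime attributes and every other non-superkey FD also has a prime right side, the schema is in 3NF.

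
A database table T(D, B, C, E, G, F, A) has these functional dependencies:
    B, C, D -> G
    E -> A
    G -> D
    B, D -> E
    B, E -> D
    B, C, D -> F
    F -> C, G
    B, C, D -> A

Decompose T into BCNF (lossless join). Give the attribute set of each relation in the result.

Candidate keys of the original relation: {B, C, D}, {B, C, E}, {B, C, G}, {B, F}.
Within {A, B, C, D, E, F, G}: {E}⁺ ∩ {A, B, C, D, E, F, G} = {A, E}, not the whole set, so E -> A violates BCNF; decompose into {A, E} and {B, C, D, E, F, G}.
{A, E}: every determinant is a superkey — BCNF.
Within {B, C, D, E, F, G}: {G}⁺ ∩ {B, C, D, E, F, G} = {D, G}, not the whole set, so G -> D violates BCNF; decompose into {D, G} and {B, C, E, F, G}.
{D, G}: every determinant is a superkey — BCNF.
Within {B, C, E, F, G}: {F}⁺ ∩ {B, C, E, F, G} = {C, F, G}, not the whole set, so F -> C, G violates BCNF; decompose into {C, F, G} and {B, E, F}.
{C, F, G}: every determinant is a superkey — BCNF.
{B, E, F}: every determinant is a superkey — BCNF.

{A, E}; {B, E, F}; {C, F, G}; {D, G}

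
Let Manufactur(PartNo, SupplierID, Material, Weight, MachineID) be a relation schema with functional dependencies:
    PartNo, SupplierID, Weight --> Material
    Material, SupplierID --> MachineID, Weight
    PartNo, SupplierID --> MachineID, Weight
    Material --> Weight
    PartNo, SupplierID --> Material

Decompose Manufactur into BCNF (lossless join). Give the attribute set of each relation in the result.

{MachineID, Material, SupplierID}; {Material, PartNo, SupplierID}; {Material, Weight}

Candidate key of the original relation: {PartNo, SupplierID}.
Within {MachineID, Material, PartNo, SupplierID, Weight}: {Material, SupplierID}⁺ ∩ {MachineID, Material, PartNo, SupplierID, Weight} = {MachineID, Material, SupplierID, Weight}, not the whole set, so Material, SupplierID --> MachineID, Weight violates BCNF; decompose into {MachineID, Material, SupplierID, Weight} and {Material, PartNo, SupplierID}.
Within {MachineID, Material, SupplierID, Weight}: {Material}⁺ ∩ {MachineID, Material, SupplierID, Weight} = {Material, Weight}, not the whole set, so Material --> Weight violates BCNF; decompose into {Material, Weight} and {MachineID, Material, SupplierID}.
{Material, Weight} has no BCNF violation.
{MachineID, Material, SupplierID} has no BCNF violation.
{Material, PartNo, SupplierID} has no BCNF violation.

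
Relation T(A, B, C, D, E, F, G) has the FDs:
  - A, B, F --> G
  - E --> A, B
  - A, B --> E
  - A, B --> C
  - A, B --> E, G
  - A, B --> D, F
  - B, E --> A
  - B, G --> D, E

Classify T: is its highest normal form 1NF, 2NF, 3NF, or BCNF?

BCNF

Candidate keys: {A, B}, {B, G}, {E}. Prime attributes: {A, B, E, G}.
Every FD has a superkey on the left, so the relation is in BCNF.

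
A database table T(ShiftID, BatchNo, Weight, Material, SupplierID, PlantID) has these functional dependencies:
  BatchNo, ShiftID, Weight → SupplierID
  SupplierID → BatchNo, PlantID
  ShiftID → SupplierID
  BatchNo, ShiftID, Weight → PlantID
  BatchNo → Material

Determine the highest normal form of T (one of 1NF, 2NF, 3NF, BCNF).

Candidate key: {ShiftID, Weight}. Prime attributes: {ShiftID, Weight}.
For SupplierID → BatchNo, PlantID we have {SupplierID}⁺ = {BatchNo, Material, PlantID, SupplierID}; {SupplierID} is not a superkey, so BCNF fails.
Because {BatchNo, PlantID} are non-prime and the left side of SupplierID → BatchNo, PlantID is not a superkey, the relation is not in 3NF.
The proper key subset {ShiftID} of {ShiftID, Weight} determines non-prime {BatchNo, Material, PlantID, SupplierID}, so the relation is not even in 2NF.

1NF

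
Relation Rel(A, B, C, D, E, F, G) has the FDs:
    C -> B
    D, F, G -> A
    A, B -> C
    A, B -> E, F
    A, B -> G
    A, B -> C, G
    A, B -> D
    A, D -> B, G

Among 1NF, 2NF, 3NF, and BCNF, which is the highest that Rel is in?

Candidate keys: {A, B}, {A, C}, {A, D}, {D, F, G}. Prime attributes: {A, B, C, D, F, G}.
C -> B breaks BCNF: {C}⁺ = {B, C}, so {C} is not a superkey.
Since {B} ⊆ prime attributes and every other non-superkey FD also has a prime right side, the schema is in 3NF.

3NF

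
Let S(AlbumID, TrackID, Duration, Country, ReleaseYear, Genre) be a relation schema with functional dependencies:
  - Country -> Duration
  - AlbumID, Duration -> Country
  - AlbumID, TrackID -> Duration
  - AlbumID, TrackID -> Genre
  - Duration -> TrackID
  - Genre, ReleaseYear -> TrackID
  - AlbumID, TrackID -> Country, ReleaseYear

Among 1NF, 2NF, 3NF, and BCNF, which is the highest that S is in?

3NF

Candidate keys: {AlbumID, Country}, {AlbumID, Duration}, {AlbumID, Genre, ReleaseYear}, {AlbumID, TrackID}. Prime attributes: {AlbumID, Country, Duration, Genre, ReleaseYear, TrackID}.
Country -> Duration breaks BCNF: {Country}⁺ = {Country, Duration, TrackID}, so {Country} is not a superkey.
Its right-hand attributes {Duration} are all prime, as are those of every other non-superkey FD — the relation is in 3NF.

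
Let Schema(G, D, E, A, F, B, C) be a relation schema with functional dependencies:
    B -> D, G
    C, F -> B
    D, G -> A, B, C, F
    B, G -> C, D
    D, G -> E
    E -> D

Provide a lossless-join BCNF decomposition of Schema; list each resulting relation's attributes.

Candidate keys of the original relation: {B}, {C, F}, {D, G}, {E, G}.
{A, B, C, D, E, F, G}: {E} determines {D, E} here but is not a superkey — split on E -> D, giving {D, E} and {A, B, C, E, F, G}.
{D, E} is in BCNF.
{A, B, C, E, F, G} is in BCNF.

{A, B, C, E, F, G}; {D, E}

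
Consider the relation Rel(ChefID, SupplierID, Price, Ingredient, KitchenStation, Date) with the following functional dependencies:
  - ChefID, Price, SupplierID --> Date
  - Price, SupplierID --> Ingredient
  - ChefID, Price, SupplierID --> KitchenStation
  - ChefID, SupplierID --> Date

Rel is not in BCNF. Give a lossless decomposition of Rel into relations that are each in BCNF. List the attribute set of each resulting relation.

{ChefID, Date, SupplierID}; {ChefID, KitchenStation, Price, SupplierID}; {Ingredient, Price, SupplierID}

Candidate key of the original relation: {ChefID, Price, SupplierID}.
In {ChefID, Date, Ingredient, KitchenStation, Price, SupplierID}, {Price, SupplierID} is not a superkey ({Price, SupplierID}⁺ restricted to this set is {Ingredient, Price, SupplierID}), so split on Price, SupplierID --> Ingredient into {Ingredient, Price, SupplierID} and {ChefID, Date, KitchenStation, Price, SupplierID}.
{Ingredient, Price, SupplierID}: every determinant is a superkey — BCNF.
In {ChefID, Date, KitchenStation, Price, SupplierID}, {ChefID, SupplierID} is not a superkey ({ChefID, SupplierID}⁺ restricted to this set is {ChefID, Date, SupplierID}), so split on ChefID, SupplierID --> Date into {ChefID, Date, SupplierID} and {ChefID, KitchenStation, Price, SupplierID}.
{ChefID, Date, SupplierID}: every determinant is a superkey — BCNF.
{ChefID, KitchenStation, Price, SupplierID}: every determinant is a superkey — BCNF.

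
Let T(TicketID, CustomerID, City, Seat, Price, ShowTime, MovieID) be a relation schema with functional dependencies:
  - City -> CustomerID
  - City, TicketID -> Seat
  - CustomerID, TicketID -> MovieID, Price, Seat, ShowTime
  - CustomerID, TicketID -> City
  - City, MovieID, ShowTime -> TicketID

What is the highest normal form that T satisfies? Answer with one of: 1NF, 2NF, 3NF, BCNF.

3NF

Candidate keys: {City, MovieID, ShowTime}, {City, TicketID}, {CustomerID, TicketID}. Prime attributes: {City, CustomerID, MovieID, ShowTime, TicketID}.
For City -> CustomerID we have {City}⁺ = {City, CustomerID}; {City} is not a superkey, so BCNF fails.
Its right-hand attributes {CustomerID} are all prime, as are those of every other non-superkey FD — the relation is in 3NF.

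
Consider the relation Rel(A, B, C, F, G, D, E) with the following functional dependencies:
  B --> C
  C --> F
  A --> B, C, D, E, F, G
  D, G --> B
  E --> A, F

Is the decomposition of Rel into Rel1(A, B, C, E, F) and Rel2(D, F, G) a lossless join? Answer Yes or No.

The shared attributes are {F} and {F}⁺ = {F}.
Rel1 ⊄ {F} and Rel2 ⊄ {F}, so the split is lossy.

No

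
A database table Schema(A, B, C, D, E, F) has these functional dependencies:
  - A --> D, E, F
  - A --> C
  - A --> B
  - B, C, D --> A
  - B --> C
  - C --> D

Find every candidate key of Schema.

{A}, {B}

{A} is a candidate key since {A}⁺ = {A, B, C, D, E, F} covers every attribute.
{B} is a candidate key since {B}⁺ = {A, B, C, D, E, F} covers every attribute.
Any other superkey properly contains one of these, so there are no further candidate keys.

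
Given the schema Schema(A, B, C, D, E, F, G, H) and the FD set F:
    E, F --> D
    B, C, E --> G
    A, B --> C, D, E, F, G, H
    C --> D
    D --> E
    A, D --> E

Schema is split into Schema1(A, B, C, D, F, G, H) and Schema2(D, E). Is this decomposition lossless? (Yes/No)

The shared attributes are {D} and {D}⁺ = {D, E}.
Since Schema2 ⊆ {D, E}, the intersection is a superkey of Schema2; the decomposition is lossless.

Yes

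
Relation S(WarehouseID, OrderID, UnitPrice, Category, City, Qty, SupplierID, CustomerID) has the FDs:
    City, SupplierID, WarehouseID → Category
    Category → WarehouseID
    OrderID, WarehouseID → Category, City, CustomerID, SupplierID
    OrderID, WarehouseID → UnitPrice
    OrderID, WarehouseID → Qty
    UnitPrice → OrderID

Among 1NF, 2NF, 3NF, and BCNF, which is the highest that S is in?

3NF

Candidate keys: {Category, OrderID}, {Category, UnitPrice}, {OrderID, WarehouseID}, {UnitPrice, WarehouseID}. Prime attributes: {Category, OrderID, UnitPrice, WarehouseID}.
City, SupplierID, WarehouseID → Category breaks BCNF: {City, SupplierID, WarehouseID}⁺ = {Category, City, SupplierID, WarehouseID}, so {City, SupplierID, WarehouseID} is not a superkey.
Its right-hand attributes {Category} are all prime, as are those of every other non-superkey FD — the relation is in 3NF.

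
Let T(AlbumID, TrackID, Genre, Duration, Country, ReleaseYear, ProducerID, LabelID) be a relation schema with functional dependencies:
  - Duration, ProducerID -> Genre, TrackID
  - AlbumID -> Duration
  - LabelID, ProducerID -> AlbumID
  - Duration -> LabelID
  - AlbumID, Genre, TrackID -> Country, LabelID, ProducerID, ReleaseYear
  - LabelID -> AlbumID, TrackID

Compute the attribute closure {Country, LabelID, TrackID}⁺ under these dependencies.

{AlbumID, Country, Duration, LabelID, TrackID}

Start with {Country, LabelID, TrackID}.
LabelID -> AlbumID, TrackID applies; add {AlbumID} → now {AlbumID, Country, LabelID, TrackID}.
AlbumID -> Duration applies; add {Duration} → now {AlbumID, Country, Duration, LabelID, TrackID}.
No further FD applies.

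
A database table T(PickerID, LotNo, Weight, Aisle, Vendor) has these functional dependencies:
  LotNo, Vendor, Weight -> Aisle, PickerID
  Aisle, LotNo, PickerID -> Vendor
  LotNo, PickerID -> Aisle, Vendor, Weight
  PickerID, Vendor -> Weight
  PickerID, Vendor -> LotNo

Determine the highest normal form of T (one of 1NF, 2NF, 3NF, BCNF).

Candidate keys: {LotNo, PickerID}, {LotNo, Vendor, Weight}, {PickerID, Vendor}. Prime attributes: {LotNo, PickerID, Vendor, Weight}.
Every FD has a superkey on the left, so the relation is in BCNF.

BCNF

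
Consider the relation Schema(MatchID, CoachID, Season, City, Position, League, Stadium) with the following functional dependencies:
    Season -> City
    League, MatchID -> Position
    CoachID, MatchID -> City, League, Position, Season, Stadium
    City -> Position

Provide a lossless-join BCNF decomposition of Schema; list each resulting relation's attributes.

{City, Position}; {City, Season}; {CoachID, League, MatchID, Season, Stadium}

Candidate key of the original relation: {CoachID, MatchID}.
{City, CoachID, League, MatchID, Position, Season, Stadium}: {Season} determines {City, Position, Season} here but is not a superkey — split on Season -> City, Position, giving {City, Position, Season} and {CoachID, League, MatchID, Season, Stadium}.
{City, Position, Season}: {City} determines {City, Position} here but is not a superkey — split on City -> Position, giving {City, Position} and {City, Season}.
{City, Position}: every determinant is a superkey — BCNF.
{City, Season}: every determinant is a superkey — BCNF.
{CoachID, League, MatchID, Season, Stadium}: every determinant is a superkey — BCNF.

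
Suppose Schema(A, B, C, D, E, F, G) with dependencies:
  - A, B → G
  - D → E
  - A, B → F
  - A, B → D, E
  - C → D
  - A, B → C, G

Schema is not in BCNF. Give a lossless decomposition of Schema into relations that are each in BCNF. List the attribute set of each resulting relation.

Candidate key of the original relation: {A, B}.
In {A, B, C, D, E, F, G}, {D} is not a superkey ({D}⁺ restricted to this set is {D, E}), so split on D → E into {D, E} and {A, B, C, D, F, G}.
{D, E} is in BCNF.
In {A, B, C, D, F, G}, {C} is not a superkey ({C}⁺ restricted to this set is {C, D}), so split on C → D into {C, D} and {A, B, C, F, G}.
{C, D} is in BCNF.
{A, B, C, F, G} is in BCNF.

{A, B, C, F, G}; {C, D}; {D, E}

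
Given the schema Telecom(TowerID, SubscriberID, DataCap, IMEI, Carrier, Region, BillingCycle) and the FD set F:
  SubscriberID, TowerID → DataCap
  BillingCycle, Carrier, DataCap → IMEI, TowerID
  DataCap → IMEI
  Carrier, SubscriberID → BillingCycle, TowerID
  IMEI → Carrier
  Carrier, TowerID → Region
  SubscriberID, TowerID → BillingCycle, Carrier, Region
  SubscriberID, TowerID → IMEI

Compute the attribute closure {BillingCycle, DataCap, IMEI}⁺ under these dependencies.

Start with {BillingCycle, DataCap, IMEI}.
IMEI → Carrier applies; add {Carrier} → now {BillingCycle, Carrier, DataCap, IMEI}.
BillingCycle, Carrier, DataCap → IMEI, TowerID applies; add {TowerID} → now {BillingCycle, Carrier, DataCap, IMEI, TowerID}.
Carrier, TowerID → Region applies; add {Region} → now {BillingCycle, Carrier, DataCap, IMEI, Region, TowerID}.
No further FD applies.

{BillingCycle, Carrier, DataCap, IMEI, Region, TowerID}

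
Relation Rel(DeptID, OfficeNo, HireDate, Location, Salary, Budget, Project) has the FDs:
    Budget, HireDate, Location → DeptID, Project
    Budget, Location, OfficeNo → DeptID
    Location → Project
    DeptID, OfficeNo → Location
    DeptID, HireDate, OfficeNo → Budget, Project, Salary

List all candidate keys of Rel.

No FD produces {HireDate, OfficeNo}, so they must be in every candidate key.
{DeptID, HireDate, OfficeNo}⁺ = {Budget, DeptID, HireDate, Location, OfficeNo, Project, Salary} — all of the relation — so {DeptID, HireDate, OfficeNo} is a candidate key.
{Budget, HireDate, Location, OfficeNo}⁺ = {Budget, DeptID, HireDate, Location, OfficeNo, Project, Salary} — all of the relation — so {Budget, HireDate, Location, OfficeNo} is a candidate key.
These are minimal and exhaustive — every other superkey contains one of them.

{Budget, HireDate, Location, OfficeNo}, {DeptID, HireDate, OfficeNo}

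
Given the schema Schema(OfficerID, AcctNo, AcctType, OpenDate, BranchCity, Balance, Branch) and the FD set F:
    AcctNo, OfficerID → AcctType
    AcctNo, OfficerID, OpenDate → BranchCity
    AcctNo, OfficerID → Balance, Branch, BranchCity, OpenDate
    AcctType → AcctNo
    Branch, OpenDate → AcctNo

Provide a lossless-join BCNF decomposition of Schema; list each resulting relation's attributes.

Candidate keys of the original relation: {AcctNo, OfficerID}, {AcctType, OfficerID}, {Branch, OfficerID, OpenDate}.
Within {AcctNo, AcctType, Balance, Branch, BranchCity, OfficerID, OpenDate}: {AcctType}⁺ ∩ {AcctNo, AcctType, Balance, Branch, BranchCity, OfficerID, OpenDate} = {AcctNo, AcctType}, not the whole set, so AcctType → AcctNo violates BCNF; decompose into {AcctNo, AcctType} and {AcctType, Balance, Branch, BranchCity, OfficerID, OpenDate}.
{AcctNo, AcctType}: every determinant is a superkey — BCNF.
{AcctType, Balance, Branch, BranchCity, OfficerID, OpenDate}: every determinant is a superkey — BCNF.

{AcctNo, AcctType}; {AcctType, Balance, Branch, BranchCity, OfficerID, OpenDate}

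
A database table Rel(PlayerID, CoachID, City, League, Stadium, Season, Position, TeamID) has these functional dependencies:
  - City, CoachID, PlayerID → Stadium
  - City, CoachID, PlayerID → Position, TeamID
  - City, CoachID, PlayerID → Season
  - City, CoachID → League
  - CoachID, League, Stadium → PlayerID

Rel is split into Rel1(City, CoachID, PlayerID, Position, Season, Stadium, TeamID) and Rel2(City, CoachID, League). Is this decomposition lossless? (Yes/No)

Yes

Rel1 ∩ Rel2 = {City, CoachID}; its closure under F is {City, CoachID, League}.
Rel2 is contained in that closure, so Rel1 ∩ Rel2 → Rel2 holds and the join is lossless.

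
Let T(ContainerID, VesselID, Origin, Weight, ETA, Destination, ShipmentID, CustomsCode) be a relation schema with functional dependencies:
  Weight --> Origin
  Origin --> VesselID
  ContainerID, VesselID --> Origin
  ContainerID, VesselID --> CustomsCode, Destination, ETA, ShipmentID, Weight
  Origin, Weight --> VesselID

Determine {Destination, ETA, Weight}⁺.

Start with {Destination, ETA, Weight}.
Weight --> Origin applies; add {Origin} → now {Destination, ETA, Origin, Weight}.
Origin --> VesselID applies; add {VesselID} → now {Destination, ETA, Origin, VesselID, Weight}.
No further FD applies.

{Destination, ETA, Origin, VesselID, Weight}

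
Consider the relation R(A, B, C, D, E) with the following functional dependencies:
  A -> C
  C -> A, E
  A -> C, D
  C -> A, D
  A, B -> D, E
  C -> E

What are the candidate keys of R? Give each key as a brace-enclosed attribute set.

{B} never appears on the right of any FD, so every key must include it.
{A, B}⁺ = {A, B, C, D, E} — all of the relation — so {A, B} is a candidate key.
{B, C}⁺ = {A, B, C, D, E} — all of the relation — so {B, C} is a candidate key.
Any other superkey properly contains one of these, so there are no further candidate keys.

{A, B}, {B, C}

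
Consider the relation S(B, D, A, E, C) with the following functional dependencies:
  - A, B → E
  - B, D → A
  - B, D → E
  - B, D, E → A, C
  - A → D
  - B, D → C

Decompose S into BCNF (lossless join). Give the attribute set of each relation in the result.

Candidate keys of the original relation: {A, B}, {B, D}.
In {A, B, C, D, E}, {A} is not a superkey ({A}⁺ restricted to this set is {A, D}), so split on A → D into {A, D} and {A, B, C, E}.
{A, D} has no BCNF violation.
{A, B, C, E} has no BCNF violation.

{A, B, C, E}; {A, D}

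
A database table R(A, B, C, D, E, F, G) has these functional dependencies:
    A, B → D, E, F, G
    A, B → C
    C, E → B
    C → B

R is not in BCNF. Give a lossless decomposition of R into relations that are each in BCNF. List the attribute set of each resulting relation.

{A, C, D, E, F, G}; {B, C}

Candidate keys of the original relation: {A, B}, {A, C}.
{A, B, C, D, E, F, G}: {C, E} determines {B, C, E} here but is not a superkey — split on C, E → B, giving {B, C, E} and {A, C, D, E, F, G}.
{B, C, E}: {C} determines {B, C} here but is not a superkey — split on C → B, giving {B, C} and {C, E}.
{B, C} has no BCNF violation.
{C, E} has no BCNF violation.
{A, C, D, E, F, G} has no BCNF violation.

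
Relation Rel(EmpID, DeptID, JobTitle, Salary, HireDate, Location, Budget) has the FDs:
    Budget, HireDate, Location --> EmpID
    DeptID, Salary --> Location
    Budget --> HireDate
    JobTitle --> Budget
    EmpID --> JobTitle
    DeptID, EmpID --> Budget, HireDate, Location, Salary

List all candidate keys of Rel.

{Budget, DeptID, Location}, {Budget, DeptID, Salary}, {DeptID, EmpID}, {DeptID, JobTitle, Location}, {DeptID, JobTitle, Salary}

Attributes never on any right-hand side: {DeptID} — every candidate key must contain it.
{DeptID, EmpID} is a candidate key since {DeptID, EmpID}⁺ = {Budget, DeptID, EmpID, HireDate, JobTitle, Location, Salary} covers every attribute.
{Budget, DeptID, Location} is a candidate key since {Budget, DeptID, Location}⁺ = {Budget, DeptID, EmpID, HireDate, JobTitle, Location, Salary} covers every attribute.
{Budget, DeptID, Salary} is a candidate key since {Budget, DeptID, Salary}⁺ = {Budget, DeptID, EmpID, HireDate, JobTitle, Location, Salary} covers every attribute.
{DeptID, JobTitle, Location} is a candidate key since {DeptID, JobTitle, Location}⁺ = {Budget, DeptID, EmpID, HireDate, JobTitle, Location, Salary} covers every attribute.
{DeptID, JobTitle, Salary} is a candidate key since {DeptID, JobTitle, Salary}⁺ = {Budget, DeptID, EmpID, HireDate, JobTitle, Location, Salary} covers every attribute.
No proper subset of any of these is a key, and no other minimal superkey exists.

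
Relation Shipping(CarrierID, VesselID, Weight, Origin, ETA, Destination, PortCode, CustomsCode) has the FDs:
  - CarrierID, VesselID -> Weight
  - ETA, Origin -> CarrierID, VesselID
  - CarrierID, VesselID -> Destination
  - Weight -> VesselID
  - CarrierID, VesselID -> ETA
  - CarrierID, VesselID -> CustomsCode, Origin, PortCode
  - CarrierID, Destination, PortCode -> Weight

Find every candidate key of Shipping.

{CarrierID, Destination, PortCode}, {CarrierID, VesselID}, {CarrierID, Weight}, {ETA, Origin}

{CarrierID, VesselID}⁺ = {CarrierID, CustomsCode, Destination, ETA, Origin, PortCode, VesselID, Weight} — all of the relation — so {CarrierID, VesselID} is a candidate key.
{CarrierID, Weight}⁺ = {CarrierID, CustomsCode, Destination, ETA, Origin, PortCode, VesselID, Weight} — all of the relation — so {CarrierID, Weight} is a candidate key.
{ETA, Origin}⁺ = {CarrierID, CustomsCode, Destination, ETA, Origin, PortCode, VesselID, Weight} — all of the relation — so {ETA, Origin} is a candidate key.
{CarrierID, Destination, PortCode}⁺ = {CarrierID, CustomsCode, Destination, ETA, Origin, PortCode, VesselID, Weight} — all of the relation — so {CarrierID, Destination, PortCode} is a candidate key.
No proper subset of any of these is a key, and no other minimal superkey exists.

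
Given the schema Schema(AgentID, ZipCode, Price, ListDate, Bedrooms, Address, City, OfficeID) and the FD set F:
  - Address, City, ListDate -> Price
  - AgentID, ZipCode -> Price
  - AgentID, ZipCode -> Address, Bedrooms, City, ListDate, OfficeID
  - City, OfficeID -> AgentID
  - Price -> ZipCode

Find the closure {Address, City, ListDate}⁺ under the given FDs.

{Address, City, ListDate, Price, ZipCode}

Start with {Address, City, ListDate}.
Address, City, ListDate -> Price applies; add {Price} → now {Address, City, ListDate, Price}.
Price -> ZipCode applies; add {ZipCode} → now {Address, City, ListDate, Price, ZipCode}.
No further FD applies.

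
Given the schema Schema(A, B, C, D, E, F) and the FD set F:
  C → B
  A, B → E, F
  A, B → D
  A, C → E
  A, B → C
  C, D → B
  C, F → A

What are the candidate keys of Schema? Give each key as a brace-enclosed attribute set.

{A, B}, {A, C}, {C, F}

{A, B}⁺ = {A, B, C, D, E, F}, which is every attribute, so {A, B} is a candidate key.
{A, C}⁺ = {A, B, C, D, E, F}, which is every attribute, so {A, C} is a candidate key.
{C, F}⁺ = {A, B, C, D, E, F}, which is every attribute, so {C, F} is a candidate key.
Any other superkey properly contains one of these, so there are no further candidate keys.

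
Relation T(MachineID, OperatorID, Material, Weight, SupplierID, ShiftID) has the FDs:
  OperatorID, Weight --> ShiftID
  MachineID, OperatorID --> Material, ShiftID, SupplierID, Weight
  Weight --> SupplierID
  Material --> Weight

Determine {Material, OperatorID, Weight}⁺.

{Material, OperatorID, ShiftID, SupplierID, Weight}

Start with {Material, OperatorID, Weight}.
OperatorID, Weight --> ShiftID applies; add {ShiftID} → now {Material, OperatorID, ShiftID, Weight}.
Weight --> SupplierID applies; add {SupplierID} → now {Material, OperatorID, ShiftID, SupplierID, Weight}.
No further FD applies.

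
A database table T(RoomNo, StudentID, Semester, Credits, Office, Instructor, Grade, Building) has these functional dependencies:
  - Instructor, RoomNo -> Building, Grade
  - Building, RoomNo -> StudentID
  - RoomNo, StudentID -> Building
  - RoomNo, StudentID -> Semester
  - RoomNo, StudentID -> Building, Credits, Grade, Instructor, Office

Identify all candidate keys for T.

No FD produces {RoomNo}, so it must be in every candidate key.
{Building, RoomNo}⁺ = {Building, Credits, Grade, Instructor, Office, RoomNo, Semester, StudentID}, which is every attribute, so {Building, RoomNo} is a candidate key.
{Instructor, RoomNo}⁺ = {Building, Credits, Grade, Instructor, Office, RoomNo, Semester, StudentID}, which is every attribute, so {Instructor, RoomNo} is a candidate key.
{RoomNo, StudentID}⁺ = {Building, Credits, Grade, Instructor, Office, RoomNo, Semester, StudentID}, which is every attribute, so {RoomNo, StudentID} is a candidate key.
Any other superkey properly contains one of these, so there are no further candidate keys.

{Building, RoomNo}, {Instructor, RoomNo}, {RoomNo, StudentID}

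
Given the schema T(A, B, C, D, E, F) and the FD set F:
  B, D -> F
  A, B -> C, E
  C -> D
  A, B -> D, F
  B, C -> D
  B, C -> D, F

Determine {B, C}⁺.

{B, C, D, F}

Start with {B, C}.
C -> D applies; add {D} → now {B, C, D}.
B, C -> D, F applies; add {F} → now {B, C, D, F}.
No further FD applies.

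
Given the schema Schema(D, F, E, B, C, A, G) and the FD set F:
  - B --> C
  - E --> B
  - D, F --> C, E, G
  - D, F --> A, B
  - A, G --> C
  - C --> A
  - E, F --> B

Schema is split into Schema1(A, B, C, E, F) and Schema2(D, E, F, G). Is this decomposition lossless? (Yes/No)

Yes

Common attributes: {E, F}; their closure is {A, B, C, E, F}.
This includes all of Schema1, so the common attributes are a superkey of Schema1 — the join is lossless.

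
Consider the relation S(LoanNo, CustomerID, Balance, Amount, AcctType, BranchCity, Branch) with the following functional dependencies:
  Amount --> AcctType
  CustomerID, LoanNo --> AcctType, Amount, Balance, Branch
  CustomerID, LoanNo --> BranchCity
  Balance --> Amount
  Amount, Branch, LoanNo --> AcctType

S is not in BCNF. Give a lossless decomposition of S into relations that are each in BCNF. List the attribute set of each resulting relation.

{AcctType, Amount}; {Amount, Balance}; {Balance, Branch, BranchCity, CustomerID, LoanNo}

Candidate key of the original relation: {CustomerID, LoanNo}.
{AcctType, Amount, Balance, Branch, BranchCity, CustomerID, LoanNo}: {Amount} determines {AcctType, Amount} here but is not a superkey — split on Amount --> AcctType, giving {AcctType, Amount} and {Amount, Balance, Branch, BranchCity, CustomerID, LoanNo}.
{AcctType, Amount} has no BCNF violation.
{Amount, Balance, Branch, BranchCity, CustomerID, LoanNo}: {Balance} determines {Amount, Balance} here but is not a superkey — split on Balance --> Amount, giving {Amount, Balance} and {Balance, Branch, BranchCity, CustomerID, LoanNo}.
{Amount, Balance} has no BCNF violation.
{Balance, Branch, BranchCity, CustomerID, LoanNo} has no BCNF violation.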